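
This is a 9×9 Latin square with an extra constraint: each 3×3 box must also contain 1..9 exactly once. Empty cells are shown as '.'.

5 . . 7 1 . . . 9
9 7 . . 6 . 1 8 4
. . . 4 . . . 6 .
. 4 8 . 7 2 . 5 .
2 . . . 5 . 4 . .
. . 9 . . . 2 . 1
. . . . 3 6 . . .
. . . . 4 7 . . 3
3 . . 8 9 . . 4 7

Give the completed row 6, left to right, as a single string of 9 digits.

r1c7 = 3: row 1 has {1,5,7,9}; col 7 has {1,2,4}; box has {1,4,6,8,9} → only 3 remains.
r1c8 = 2: row 1 has {1,3,5,7,9}; col 8 has {4,5,6,8}; box has {1,3,4,6,8,9} → only 2 remains.
r3c9 = 5: row 3 has {4,6}; col 9 has {1,3,4,7,9}; box has {1,2,3,4,6,8,9} → only 5 remains.
r4c9 = 6: row 4 has {2,4,5,7,8}; col 9 has {1,3,4,5,7,9}; box has {1,2,4,5} → only 6 remains.
r5c9 = 8: row 5 has {2,4,5}; col 9 has {1,3,4,5,6,7,9}; box has {1,2,4,5,6} → only 8 remains.
r6c5 = 8: row 6 has {1,2,9}; col 5 has {1,3,4,5,6,7,9}; box has {2,5,7} → only 8 remains.
r7c9 = 2: row 7 has {3,6}; col 9 has {1,3,4,5,6,7,8,9}; box has {3,4,7} → only 2 remains.
r1c6 = 8: row 1 has {1,2,3,5,7,9}; col 6 has {2,6,7}; box has {1,4,6,7} → only 8 remains.
r3c5 = 2: row 3 has {4,5,6}; col 5 has {1,3,4,5,6,7,8,9}; box has {1,4,6,7,8} → only 2 remains.
r3c7 = 7: row 3 has {2,4,5,6}; col 7 has {1,2,3,4}; box has {1,2,3,4,5,6,8,9} → only 7 remains.
r4c1 = 1: row 4 has {2,4,5,6,7,8}; col 1 has {2,3,5,9}; box has {2,4,8,9} → only 1 remains.
r4c7 = 9: row 4 has {1,2,4,5,6,7,8}; col 7 has {1,2,3,4,7}; box has {1,2,4,5,6,8} → only 9 remains.
r1c2 = 6: row 1 has {1,2,3,5,7,8,9}; col 2 has {4,7}; box has {5,7,9} → only 6 remains.
r1c3 = 4: row 1 has {1,2,3,5,6,7,8,9}; col 3 has {8,9}; box has {5,6,7,9} → only 4 remains.
r3c1 = 8: row 3 has {2,4,5,6,7}; col 1 has {1,2,3,5,9}; box has {4,5,6,7,9} → only 8 remains.
r4c4 = 3: row 4 has {1,2,4,5,6,7,8,9}; col 4 has {4,7,8}; box has {2,5,7,8} → only 3 remains.
r5c2 = 3: row 5 has {2,4,5,8}; col 2 has {4,6,7}; box has {1,2,4,8,9} → only 3 remains.
r5c8 = 7: row 5 has {2,3,4,5,8}; col 8 has {2,4,5,6,8}; box has {1,2,4,5,6,8,9} → only 7 remains.
r6c2 = 5: row 6 has {1,2,8,9}; col 2 has {3,4,6,7}; box has {1,2,3,4,8,9} → only 5 remains.
r6c4 = 6: row 6 has {1,2,5,8,9}; col 4 has {3,4,7,8}; box has {2,3,5,7,8} → only 6 remains.
r6c6 = 4: row 6 has {1,2,5,6,8,9}; col 6 has {2,6,7,8}; box has {2,3,5,6,7,8} → only 4 remains.
r6c8 = 3: row 6 has {1,2,4,5,6,8,9}; col 8 has {2,4,5,6,7,8}; box has {1,2,4,5,6,7,8,9} → only 3 remains.
r8c1 = 6: row 8 has {3,4,7}; col 1 has {1,2,3,5,8,9}; box has {3} → only 6 remains.
r2c4 = 5: row 2 has {1,4,6,7,8,9}; col 4 has {3,4,6,7,8}; box has {1,2,4,6,7,8} → only 5 remains.
r2c6 = 3: row 2 has {1,4,5,6,7,8,9}; col 6 has {2,4,6,7,8}; box has {1,2,4,5,6,7,8} → only 3 remains.
r3c2 = 1: row 3 has {2,4,5,6,7,8}; col 2 has {3,4,5,6,7}; box has {4,5,6,7,8,9} → only 1 remains.
r3c3 = 3: row 3 has {1,2,4,5,6,7,8}; col 3 has {4,8,9}; box has {1,4,5,6,7,8,9} → only 3 remains.
r3c6 = 9: row 3 has {1,2,3,4,5,6,7,8}; col 6 has {2,3,4,6,7,8}; box has {1,2,3,4,5,6,7,8} → only 9 remains.
r5c3 = 6: row 5 has {2,3,4,5,7,8}; col 3 has {3,4,8,9}; box has {1,2,3,4,5,8,9} → only 6 remains.
r5c6 = 1: row 5 has {2,3,4,5,6,7,8}; col 6 has {2,3,4,6,7,8,9}; box has {2,3,4,5,6,7,8} → only 1 remains.
r6c1 = 7: row 6 has {1,2,3,4,5,6,8,9}; col 1 has {1,2,3,5,6,8,9}; box has {1,2,3,4,5,6,8,9} → only 7 remains.

759684231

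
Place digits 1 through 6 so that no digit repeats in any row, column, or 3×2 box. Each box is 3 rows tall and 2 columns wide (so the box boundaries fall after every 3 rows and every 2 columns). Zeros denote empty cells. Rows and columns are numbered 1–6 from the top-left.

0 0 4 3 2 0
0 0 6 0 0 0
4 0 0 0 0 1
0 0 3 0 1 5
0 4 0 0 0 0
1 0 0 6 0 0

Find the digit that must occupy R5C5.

6

R1C6 = 6: row 1 has {2,3,4}; col 6 has {1,5}; box has {1,2} → only 6 remains.
R1C1 = 5: row 1 has {2,3,4,6}; col 1 has {1,4}; box has {4} → only 5 remains.
R1C2 = 1: row 1 has {2,3,4,5,6}; col 2 has {4}; box has {4,5} → only 1 remains.
R2C4 = 1: in row 2, 1 can only go here (every other open cell in that row sees a 1).
R2C5 = 5: in row 2, 5 can only go here (every other open cell in that row sees a 5).
R3C5 = 3: row 3 has {1,4}; col 5 has {1,2,5}; box has {1,2,5,6} → only 3 remains.
R5C5 = 6: row 5 has {4}; col 5 has {1,2,3,5}; box has {1,5} → only 6 remains.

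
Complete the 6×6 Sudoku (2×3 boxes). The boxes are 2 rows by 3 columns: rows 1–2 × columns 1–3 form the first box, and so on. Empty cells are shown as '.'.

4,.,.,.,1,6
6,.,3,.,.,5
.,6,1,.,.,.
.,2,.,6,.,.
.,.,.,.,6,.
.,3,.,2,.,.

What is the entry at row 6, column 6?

row 1, column 2 = 5 (sole candidate).
row 1, column 3 = 2 (sole candidate).
row 1, column 4 = 3 (sole candidate).
row 2, column 2 = 1 (sole candidate).
row 2, column 4 = 4 (sole candidate).
row 2, column 5 = 2 (sole candidate).
row 3, column 4 = 5 (sole candidate).
row 5, column 2 = 4 (sole candidate).
row 5, column 3 = 5 (sole candidate).
row 5, column 4 = 1 (sole candidate).
row 5, column 6 = 3 (sole candidate).
row 6, column 1 = 1 (sole candidate).
row 6, column 3 = 6 (sole candidate).
row 6, column 6 = 4: row 6 has {1,2,3,6}; col 6 has {3,5,6}; box has {1,2,3,6} → only 4 remains.

4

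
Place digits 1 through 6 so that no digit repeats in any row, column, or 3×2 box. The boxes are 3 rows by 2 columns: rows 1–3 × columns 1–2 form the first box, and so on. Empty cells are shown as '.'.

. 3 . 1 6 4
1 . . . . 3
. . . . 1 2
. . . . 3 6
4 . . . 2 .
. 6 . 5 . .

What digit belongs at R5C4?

R2C5 = 5: row 2 has {1,3}; col 5 has {1,2,3,6}; box has {1,2,3,4,6} → only 5 remains.
R6C5 = 4: row 6 has {5,6}; col 5 has {1,2,3,5,6}; box has {2,3,6} → only 4 remains.
R6C6 = 1: row 6 has {4,5,6}; col 6 has {2,3,4,6}; box has {2,3,4,6} → only 1 remains.
R5C6 = 5: row 5 has {2,4}; col 6 has {1,2,3,4,6}; box has {1,2,3,4,6} → only 5 remains.
R5C2 = 1: row 5 has {2,4,5}; col 2 has {3,6}; box has {4,6} → only 1 remains.
R4C3 = 1: in row 4, 1 can only go here (every other open cell in that row sees a 1).
R4C4 = 4: in row 4, 4 can only go here (every other open cell in that row sees a 4).
R6C1 = 3: in column 1, 3 can only go here (every other open cell in that column sees a 3).
R3C1 = 6: in column 1, 6 can only go here (every other open cell in that column sees a 6).
R3C4 = 3: row 3 has {1,2,6}; col 4 has {1,4,5}; box has {1} → only 3 remains.
R5C4 = 6: row 5 has {1,2,4,5}; col 4 has {1,3,4,5}; box has {1,4,5} → only 6 remains.

6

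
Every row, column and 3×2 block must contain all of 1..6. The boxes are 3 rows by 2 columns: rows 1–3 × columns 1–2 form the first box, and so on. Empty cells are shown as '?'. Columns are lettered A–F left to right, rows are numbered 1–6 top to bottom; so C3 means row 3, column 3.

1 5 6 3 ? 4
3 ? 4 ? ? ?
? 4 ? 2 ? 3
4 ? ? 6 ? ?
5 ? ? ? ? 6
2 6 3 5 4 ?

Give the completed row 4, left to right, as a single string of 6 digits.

E1 = 2: row 1 has {1,3,4,5,6}; col 5 has {4}; box has {3,4} → only 2 remains.
B2 = 2: row 2 has {3,4}; col 2 has {4,5,6}; box has {1,3,4,5} → only 2 remains.
D2 = 1: row 2 has {2,3,4}; col 4 has {2,3,5,6}; box has {2,3,4,6} → only 1 remains.
F2 = 5: row 2 has {1,2,3,4}; col 6 has {3,4,6}; box has {2,3,4} → only 5 remains.
A3 = 6: row 3 has {2,3,4}; col 1 has {1,2,3,4,5}; box has {1,2,3,4,5} → only 6 remains.
C3 = 5: row 3 has {2,3,4,6}; col 3 has {3,4,6}; box has {1,2,3,4,6} → only 5 remains.
E3 = 1: row 3 has {2,3,4,5,6}; col 5 has {2,4}; box has {2,3,4,5} → only 1 remains.
D5 = 4: row 5 has {5,6}; col 4 has {1,2,3,5,6}; box has {3,5,6} → only 4 remains.
E5 = 3: row 5 has {4,5,6}; col 5 has {1,2,4}; box has {4,6} → only 3 remains.
F6 = 1: row 6 has {2,3,4,5,6}; col 6 has {3,4,5,6}; box has {3,4,6} → only 1 remains.
E2 = 6: row 2 has {1,2,3,4,5}; col 5 has {1,2,3,4}; box has {1,2,3,4,5} → only 6 remains.
E4 = 5: row 4 has {4,6}; col 5 has {1,2,3,4,6}; box has {1,3,4,6} → only 5 remains.
F4 = 2: row 4 has {4,5,6}; col 6 has {1,3,4,5,6}; box has {1,3,4,5,6} → only 2 remains.
B5 = 1: row 5 has {3,4,5,6}; col 2 has {2,4,5,6}; box has {2,4,5,6} → only 1 remains.
C5 = 2: row 5 has {1,3,4,5,6}; col 3 has {3,4,5,6}; box has {3,4,5,6} → only 2 remains.
B4 = 3: row 4 has {2,4,5,6}; col 2 has {1,2,4,5,6}; box has {1,2,4,5,6} → only 3 remains.
C4 = 1: row 4 has {2,3,4,5,6}; col 3 has {2,3,4,5,6}; box has {2,3,4,5,6} → only 1 remains.

431652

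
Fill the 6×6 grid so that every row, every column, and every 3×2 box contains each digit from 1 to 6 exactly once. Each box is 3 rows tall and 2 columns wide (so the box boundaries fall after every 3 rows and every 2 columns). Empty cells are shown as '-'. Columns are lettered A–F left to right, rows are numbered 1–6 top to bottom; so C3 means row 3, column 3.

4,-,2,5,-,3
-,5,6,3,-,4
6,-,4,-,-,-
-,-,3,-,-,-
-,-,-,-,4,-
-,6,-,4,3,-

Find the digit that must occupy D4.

2

B1 = 1 (sole candidate).
E1 = 6 (sole candidate).
A2 = 2 (sole candidate).
E2 = 1 (sole candidate).
B3 = 3 (sole candidate).
D3 = 1 (sole candidate).
B5 = 2 (sole candidate).
D5 = 6 (sole candidate).
B4 = 4 (sole candidate).
D4 = 2: row 4 has {3,4}; col 4 has {1,3,4,5,6}; box has {3,4,6} → only 2 remains.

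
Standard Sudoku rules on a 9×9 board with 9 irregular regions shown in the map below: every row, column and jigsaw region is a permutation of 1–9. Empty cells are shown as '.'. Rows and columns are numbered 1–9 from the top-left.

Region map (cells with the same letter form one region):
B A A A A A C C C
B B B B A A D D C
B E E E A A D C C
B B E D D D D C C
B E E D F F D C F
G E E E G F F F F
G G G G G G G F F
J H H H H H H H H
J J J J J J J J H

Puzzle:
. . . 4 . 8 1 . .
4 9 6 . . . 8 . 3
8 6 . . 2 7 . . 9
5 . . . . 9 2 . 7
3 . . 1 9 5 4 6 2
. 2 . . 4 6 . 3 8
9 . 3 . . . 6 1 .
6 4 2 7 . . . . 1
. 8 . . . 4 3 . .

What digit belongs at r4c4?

6

r1c9 = 5 (sole candidate).
r2c4 = 2 (sole candidate).
r2c6 = 1 (sole candidate).
r3c7 = 5 (sole candidate).
r3c8 = 4 (sole candidate).
r4c2 = 1 (sole candidate).
r4c8 = 8 (sole candidate).
r5c2 = 7 (sole candidate).
r5c3 = 8 (sole candidate).
r6c7 = 7 (sole candidate).
r7c2 = 5 (sole candidate).
r7c4 = 8 (sole candidate).
r7c5 = 7 (sole candidate).
r7c6 = 2 (sole candidate).
r7c9 = 4 (sole candidate).
r8c6 = 3 (sole candidate).
r8c7 = 9 (sole candidate).
r8c8 = 5 (sole candidate).
r9c9 = 6 (sole candidate).
r1c1 = 7 (sole candidate).
r1c2 = 3 (sole candidate).
r1c3 = 9 (sole candidate).
r1c5 = 6 (sole candidate).
r1c8 = 2 (sole candidate).
r2c5 = 5 (sole candidate).
r2c8 = 7 (sole candidate).
r3c3 = 1 (sole candidate).
r3c4 = 3 (sole candidate).
r4c3 = 4 (sole candidate).
r4c4 = 6: row 4 has {1,2,4,5,7,8,9}; col 4 has {1,2,3,4,7,8}; region has {1,2,4,5,7,8,9} → only 6 remains.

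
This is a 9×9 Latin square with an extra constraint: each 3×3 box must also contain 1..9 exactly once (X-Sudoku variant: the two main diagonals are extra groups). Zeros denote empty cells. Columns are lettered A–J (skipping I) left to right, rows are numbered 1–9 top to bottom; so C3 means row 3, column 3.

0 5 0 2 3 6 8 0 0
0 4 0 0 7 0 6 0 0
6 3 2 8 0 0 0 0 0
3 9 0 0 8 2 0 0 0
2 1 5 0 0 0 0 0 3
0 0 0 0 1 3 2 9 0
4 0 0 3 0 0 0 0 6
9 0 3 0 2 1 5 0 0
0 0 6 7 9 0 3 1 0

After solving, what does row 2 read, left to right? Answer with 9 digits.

849175632

E5 = 6 (sole candidate).
E7 = 5 (sole candidate).
F7 = 8 (sole candidate).
F9 = 4 (sole candidate).
J9 = 8 (sole candidate).
E3 = 4 (sole candidate).
D4 = 5 (sole candidate).
D6 = 4 (sole candidate).
D8 = 6 (sole candidate).
H8 = 7 (sole candidate).
J8 = 4 (sole candidate).
A9 = 5 (sole candidate).
B9 = 2 (sole candidate).
A1 = 1 (sole candidate).
H1 = 4 (sole candidate).
A2 = 8: row 2 has {4,6,7}; col 1 has {1,2,3,4,5,6,9}; box has {1,2,3,4,5,6} → only 8 remains.
C2 = 9: row 2 has {4,6,7,8}; col 3 has {2,3,5,6}; box has {1,2,3,4,5,6,8} → only 9 remains.
D2 = 1: row 2 has {4,6,7,8,9}; col 4 has {2,3,4,5,6,7,8}; box has {2,3,4,6,7,8} → only 1 remains.
F2 = 5: row 2 has {1,4,6,7,8,9}; col 6 has {1,2,3,4,6,8}; box has {1,2,3,4,6,7,8} → only 5 remains.
H2 = 3: row 2 has {1,4,5,6,7,8,9}; col 8 has {1,4,7,9}; box has {4,6,8}; anti-diagonal has {2,4,5,6} → only 3 remains.
J2 = 2: row 2 has {1,3,4,5,6,7,8,9}; col 9 has {3,4,6,8}; box has {3,4,6,8} → only 2 remains.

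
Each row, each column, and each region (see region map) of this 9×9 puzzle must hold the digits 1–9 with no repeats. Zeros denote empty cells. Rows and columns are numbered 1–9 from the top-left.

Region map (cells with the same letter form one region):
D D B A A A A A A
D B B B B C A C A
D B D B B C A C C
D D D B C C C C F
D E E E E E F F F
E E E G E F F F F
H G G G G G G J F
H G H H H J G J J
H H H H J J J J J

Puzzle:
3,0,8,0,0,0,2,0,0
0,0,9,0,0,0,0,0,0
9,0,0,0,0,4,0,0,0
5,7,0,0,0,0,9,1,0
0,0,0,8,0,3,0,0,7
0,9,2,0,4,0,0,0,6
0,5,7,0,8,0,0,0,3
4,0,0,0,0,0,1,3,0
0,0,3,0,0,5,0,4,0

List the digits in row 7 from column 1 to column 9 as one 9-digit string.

157489623

r6c4 = 3: row 6 has {2,4,6,9}; col 4 has {8}; region has {1,5,7,8} → only 3 remains.
r4c5 = 3: in row 4, 3 can only go here (every other open cell in that row sees a 3).
r5c7 = 4: in row 5, 4 can only go here (every other open cell in that row sees a 4).
r5c8 = 9: in row 5, 9 can only go here (every other open cell in that row sees a 9).
r7c7 = 6: row 7 has {3,5,7,8}; col 7 has {1,2,4,9}; region has {1,3,5,7,8} → only 6 remains.
r7c8 = 2: row 7 has {3,5,6,7,8}; col 8 has {1,3,4,9}; region has {3,4,5} → only 2 remains.
r8c2 = 2: row 8 has {1,3,4}; col 2 has {5,7,9}; region has {1,3,5,6,7,8} → only 2 remains.
r7c1 = 1: row 7 has {2,3,5,6,7,8}; col 1 has {3,4,5,9}; region has {3,4} → only 1 remains.
r7c6 = 9: row 7 has {1,2,3,5,6,7,8}; col 6 has {3,4,5}; region has {1,2,3,5,6,7,8} → only 9 remains.
r6c1 = 7: row 6 has {2,3,4,6,9}; col 1 has {1,3,4,5,9}; region has {2,3,4,8,9} → only 7 remains.
r7c4 = 4: row 7 has {1,2,3,5,6,7,8,9}; col 4 has {3,8}; region has {1,2,3,5,6,7,8,9} → only 4 remains.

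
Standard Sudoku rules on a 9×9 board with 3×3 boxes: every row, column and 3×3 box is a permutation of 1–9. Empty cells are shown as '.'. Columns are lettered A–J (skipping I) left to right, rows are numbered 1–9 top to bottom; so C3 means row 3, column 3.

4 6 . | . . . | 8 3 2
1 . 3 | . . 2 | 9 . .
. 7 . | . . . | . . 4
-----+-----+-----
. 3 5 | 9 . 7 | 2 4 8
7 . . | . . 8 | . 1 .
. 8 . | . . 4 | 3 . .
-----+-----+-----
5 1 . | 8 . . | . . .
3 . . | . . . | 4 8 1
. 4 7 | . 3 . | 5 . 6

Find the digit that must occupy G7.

C1 = 9: row 1 has {2,3,4,6,8}; col 3 has {3,5,7}; box has {1,3,4,6,7} → only 9 remains.
B2 = 5: row 2 has {1,2,3,9}; col 2 has {1,3,4,6,7,8}; box has {1,3,4,6,7,9} → only 5 remains.
J2 = 7: row 2 has {1,2,3,5,9}; col 9 has {1,2,4,6,8}; box has {2,3,4,8,9} → only 7 remains.
A4 = 6: row 4 has {2,3,4,5,7,8,9}; col 1 has {1,3,4,5,7}; box has {3,5,7,8} → only 6 remains.
E4 = 1: row 4 has {2,3,4,5,6,7,8,9}; col 5 has {3}; box has {4,7,8,9} → only 1 remains.
G5 = 6: row 5 has {1,7,8}; col 7 has {2,3,4,5,8,9}; box has {1,2,3,4,8} → only 6 remains.
G7 = 7: row 7 has {1,5,8}; col 7 has {2,3,4,5,6,8,9}; box has {1,4,5,6,8} → only 7 remains.

7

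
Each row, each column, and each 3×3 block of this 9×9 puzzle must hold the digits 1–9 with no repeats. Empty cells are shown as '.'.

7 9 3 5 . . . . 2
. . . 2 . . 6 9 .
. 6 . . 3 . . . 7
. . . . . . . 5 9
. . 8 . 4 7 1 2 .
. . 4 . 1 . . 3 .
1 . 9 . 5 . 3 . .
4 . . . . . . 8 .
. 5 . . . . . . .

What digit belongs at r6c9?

r5c2 = 3: row 5 has {1,2,4,7,8}; col 2 has {5,6,9}; box has {4,8} → only 3 remains.
r5c9 = 6: row 5 has {1,2,3,4,7,8}; col 9 has {2,7,9}; box has {1,2,3,5,9} → only 6 remains.
r6c9 = 8: row 6 has {1,3,4}; col 9 has {2,6,7,9}; box has {1,2,3,5,6,9} → only 8 remains.

8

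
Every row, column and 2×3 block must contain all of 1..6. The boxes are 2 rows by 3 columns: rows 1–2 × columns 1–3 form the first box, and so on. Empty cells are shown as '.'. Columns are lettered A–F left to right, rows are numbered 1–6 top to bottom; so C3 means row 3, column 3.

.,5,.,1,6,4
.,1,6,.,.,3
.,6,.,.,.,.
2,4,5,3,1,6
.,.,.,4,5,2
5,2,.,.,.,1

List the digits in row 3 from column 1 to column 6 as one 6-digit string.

A1 = 3 (sole candidate).
C1 = 2 (sole candidate).
A2 = 4 (sole candidate).
E2 = 2 (sole candidate).
A3 = 1: row 3 has {6}; col 1 has {2,3,4,5}; box has {2,4,5,6} → only 1 remains.
C3 = 3: row 3 has {1,6}; col 3 has {2,5,6}; box has {1,2,4,5,6} → only 3 remains.
E3 = 4: row 3 has {1,3,6}; col 5 has {1,2,5,6}; box has {1,3,6} → only 4 remains.
F3 = 5: row 3 has {1,3,4,6}; col 6 has {1,2,3,4,6}; box has {1,3,4,6} → only 5 remains.
A5 = 6 (sole candidate).
B5 = 3 (sole candidate).
C5 = 1 (sole candidate).
C6 = 4 (sole candidate).
D6 = 6 (sole candidate).
E6 = 3 (sole candidate).
D2 = 5 (sole candidate).
D3 = 2: row 3 has {1,3,4,5,6}; col 4 has {1,3,4,5,6}; box has {1,3,4,5,6} → only 2 remains.

163245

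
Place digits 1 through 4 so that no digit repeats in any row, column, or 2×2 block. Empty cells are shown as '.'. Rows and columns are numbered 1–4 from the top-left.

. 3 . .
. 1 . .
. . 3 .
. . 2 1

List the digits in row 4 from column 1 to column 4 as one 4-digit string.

row 2, column 3 = 4: row 2 has {1}; col 3 has {2,3}; box has {} → only 4 remains.
row 3, column 4 = 4: row 3 has {3}; col 4 has {1}; box has {1,2,3} → only 4 remains.
row 4, column 2 = 4: row 4 has {1,2}; col 2 has {1,3}; box has {} → only 4 remains.
row 1, column 3 = 1: row 1 has {3}; col 3 has {2,3,4}; box has {4} → only 1 remains.
row 1, column 4 = 2: row 1 has {1,3}; col 4 has {1,4}; box has {1,4} → only 2 remains.
row 2, column 1 = 2: row 2 has {1,4}; col 1 has {}; box has {1,3} → only 2 remains.
row 2, column 4 = 3: row 2 has {1,2,4}; col 4 has {1,2,4}; box has {1,2,4} → only 3 remains.
row 3, column 1 = 1: row 3 has {3,4}; col 1 has {2}; box has {4} → only 1 remains.
row 3, column 2 = 2: row 3 has {1,3,4}; col 2 has {1,3,4}; box has {1,4} → only 2 remains.
row 4, column 1 = 3: row 4 has {1,2,4}; col 1 has {1,2}; box has {1,2,4} → only 3 remains.

3421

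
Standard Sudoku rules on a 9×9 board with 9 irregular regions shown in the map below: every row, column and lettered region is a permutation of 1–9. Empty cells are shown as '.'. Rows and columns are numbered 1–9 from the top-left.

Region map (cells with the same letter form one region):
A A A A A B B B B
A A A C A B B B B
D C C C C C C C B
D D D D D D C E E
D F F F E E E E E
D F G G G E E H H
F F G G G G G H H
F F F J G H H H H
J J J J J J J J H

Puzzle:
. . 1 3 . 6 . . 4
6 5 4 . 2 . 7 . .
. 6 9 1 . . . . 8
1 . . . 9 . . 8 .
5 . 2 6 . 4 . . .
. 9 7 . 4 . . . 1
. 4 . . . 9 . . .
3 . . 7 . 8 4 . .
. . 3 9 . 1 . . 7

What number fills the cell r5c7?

9

r2c4 = 8: row 2 has {2,4,5,6,7}; col 4 has {1,3,6,7,9}; region has {1,6,9} → only 8 remains.
r2c6 = 3: row 2 has {2,4,5,6,7,8}; col 6 has {1,4,6,8,9}; region has {4,6,7,8} → only 3 remains.
r2c9 = 9: row 2 has {2,3,4,5,6,7,8}; col 9 has {1,4,7,8}; region has {3,4,6,7,8} → only 9 remains.
r4c3 = 6: row 4 has {1,8,9}; col 3 has {1,2,3,4,7,9}; region has {1,5,9} → only 6 remains.
r5c9 = 3: row 5 has {2,4,5,6}; col 9 has {1,4,7,8,9}; region has {4,8} → only 3 remains.
r8c2 = 1: row 8 has {3,4,7,8}; col 2 has {4,5,6,9}; region has {2,3,4,6,9} → only 1 remains.
r8c3 = 5: row 8 has {1,3,4,7,8}; col 3 has {1,2,3,4,6,7,9}; region has {1,2,3,4,6,9} → only 5 remains.
r8c5 = 6: row 8 has {1,3,4,5,7,8}; col 5 has {2,4,9}; region has {4,7,9} → only 6 remains.
r8c9 = 2: row 8 has {1,3,4,5,6,7,8}; col 9 has {1,3,4,7,8,9}; region has {1,4,7,8} → only 2 remains.
r2c8 = 1: row 2 has {2,3,4,5,6,7,8,9}; col 8 has {8}; region has {3,4,6,7,8,9} → only 1 remains.
r4c9 = 5: row 4 has {1,6,8,9}; col 9 has {1,2,3,4,7,8,9}; region has {3,4,8} → only 5 remains.
r6c6 = 2: row 6 has {1,4,7,9}; col 6 has {1,3,4,6,8,9}; region has {3,4,5,8} → only 2 remains.
r6c7 = 6: row 6 has {1,2,4,7,9}; col 7 has {4,7}; region has {2,3,4,5,8} → only 6 remains.
r7c3 = 8: row 7 has {4,9}; col 3 has {1,2,3,4,5,6,7,9}; region has {4,6,7,9} → only 8 remains.
r7c9 = 6: row 7 has {4,8,9}; col 9 has {1,2,3,4,5,7,8,9}; region has {1,2,4,7,8} → only 6 remains.
r8c8 = 9: row 8 has {1,2,3,4,5,6,7,8}; col 8 has {1,8}; region has {1,2,4,6,7,8} → only 9 remains.
r4c6 = 7: row 4 has {1,5,6,8,9}; col 6 has {1,2,3,4,6,8,9}; region has {1,5,6,9} → only 7 remains.
r5c8 = 7: row 5 has {2,3,4,5,6}; col 8 has {1,8,9}; region has {2,3,4,5,6,8} → only 7 remains.
r6c1 = 8: row 6 has {1,2,4,6,7,9}; col 1 has {1,3,5,6}; region has {1,5,6,7,9} → only 8 remains.
r6c4 = 5: row 6 has {1,2,4,6,7,8,9}; col 4 has {1,3,6,7,8,9}; region has {4,6,7,8,9} → only 5 remains.
r6c8 = 3: row 6 has {1,2,4,5,6,7,8,9}; col 8 has {1,7,8,9}; region has {1,2,4,6,7,8,9} → only 3 remains.
r7c1 = 7: row 7 has {4,6,8,9}; col 1 has {1,3,5,6,8}; region has {1,2,3,4,5,6,9} → only 7 remains.
r7c4 = 2: row 7 has {4,6,7,8,9}; col 4 has {1,3,5,6,7,8,9}; region has {4,5,6,7,8,9} → only 2 remains.
r7c8 = 5: row 7 has {2,4,6,7,8,9}; col 8 has {1,3,7,8,9}; region has {1,2,3,4,6,7,8,9} → only 5 remains.
r1c1 = 9: row 1 has {1,3,4,6}; col 1 has {1,3,5,6,7,8}; region has {1,2,3,4,5,6} → only 9 remains.
r1c8 = 2: row 1 has {1,3,4,6,9}; col 8 has {1,3,5,7,8,9}; region has {1,3,4,6,7,8,9} → only 2 remains.
r3c6 = 5: row 3 has {1,6,8,9}; col 6 has {1,2,3,4,6,7,8,9}; region has {1,6,8,9} → only 5 remains.
r3c8 = 4: row 3 has {1,5,6,8,9}; col 8 has {1,2,3,5,7,8,9}; region has {1,5,6,8,9} → only 4 remains.
r4c4 = 4: row 4 has {1,5,6,7,8,9}; col 4 has {1,2,3,5,6,7,8,9}; region has {1,5,6,7,8,9} → only 4 remains.
r5c2 = 8: row 5 has {2,3,4,5,6,7}; col 2 has {1,4,5,6,9}; region has {1,2,3,4,5,6,7,9} → only 8 remains.
r5c5 = 1: row 5 has {2,3,4,5,6,7,8}; col 5 has {2,4,6,9}; region has {2,3,4,5,6,7,8} → only 1 remains.
r5c7 = 9: row 5 has {1,2,3,4,5,6,7,8}; col 7 has {4,6,7}; region has {1,2,3,4,5,6,7,8} → only 9 remains.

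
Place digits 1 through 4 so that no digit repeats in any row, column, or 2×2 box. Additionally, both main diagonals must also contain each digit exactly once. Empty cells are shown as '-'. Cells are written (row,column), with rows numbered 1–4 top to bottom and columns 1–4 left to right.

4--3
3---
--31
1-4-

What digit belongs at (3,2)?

(2,3) = 2 (sole candidate).
(2,4) = 4 (sole candidate).
(3,1) = 2 (sole candidate).
(3,2) = 4: row 3 has {1,2,3}; col 2 has {}; box has {1,2}; anti-diagonal has {1,2,3} → only 4 remains.

4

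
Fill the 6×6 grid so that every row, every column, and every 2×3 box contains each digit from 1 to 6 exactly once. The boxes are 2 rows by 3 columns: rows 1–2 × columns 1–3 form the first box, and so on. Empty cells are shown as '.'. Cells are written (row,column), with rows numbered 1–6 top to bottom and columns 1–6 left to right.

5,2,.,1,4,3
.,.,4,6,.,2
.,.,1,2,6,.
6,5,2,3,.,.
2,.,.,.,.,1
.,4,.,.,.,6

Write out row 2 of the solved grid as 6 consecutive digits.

314652

(1,3) = 6 (sole candidate).
(2,5) = 5: row 2 has {2,4,6}; col 5 has {4,6}; box has {1,2,3,4,6} → only 5 remains.
(3,2) = 3 (sole candidate).
(4,5) = 1 (sole candidate).
(4,6) = 4 (sole candidate).
(5,2) = 6 (sole candidate).
(5,5) = 3 (sole candidate).
(6,4) = 5 (sole candidate).
(6,5) = 2 (sole candidate).
(2,2) = 1: row 2 has {2,4,5,6}; col 2 has {2,3,4,5,6}; box has {2,4,5,6} → only 1 remains.
(3,1) = 4 (sole candidate).
(3,6) = 5 (sole candidate).
(5,3) = 5 (sole candidate).
(5,4) = 4 (sole candidate).
(6,3) = 3 (sole candidate).
(2,1) = 3: row 2 has {1,2,4,5,6}; col 1 has {2,4,5,6}; box has {1,2,4,5,6} → only 3 remains.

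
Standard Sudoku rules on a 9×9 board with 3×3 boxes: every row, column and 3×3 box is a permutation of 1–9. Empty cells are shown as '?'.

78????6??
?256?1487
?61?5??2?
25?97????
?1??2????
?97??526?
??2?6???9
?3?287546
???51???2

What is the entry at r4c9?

4

r3c9 = 3: row 3 has {1,2,5,6}; col 9 has {2,6,7,9}; box has {2,4,6,7,8} → only 3 remains.
r8c3 = 9: row 8 has {2,3,4,5,6,7,8}; col 3 has {1,2,5,7}; box has {2,3} → only 9 remains.
r3c7 = 9: row 3 has {1,2,3,5,6}; col 7 has {2,4,5,6}; box has {2,3,4,6,7,8} → only 9 remains.
r8c1 = 1: row 8 has {2,3,4,5,6,7,8,9}; col 1 has {2,7}; box has {2,3,9} → only 1 remains.
r3c1 = 4: row 3 has {1,2,3,5,6,9}; col 1 has {1,2,7}; box has {1,2,5,6,7,8} → only 4 remains.
r3c6 = 8: row 3 has {1,2,3,4,5,6,9}; col 6 has {1,5,7}; box has {1,5,6} → only 8 remains.
r1c3 = 3: row 1 has {6,7,8}; col 3 has {1,2,5,7,9}; box has {1,2,4,5,6,7,8} → only 3 remains.
r1c4 = 4: row 1 has {3,6,7,8}; col 4 has {2,5,6,9}; box has {1,5,6,8} → only 4 remains.
r1c5 = 9: row 1 has {3,4,6,7,8}; col 5 has {1,2,5,6,7,8}; box has {1,4,5,6,8} → only 9 remains.
r1c6 = 2: row 1 has {3,4,6,7,8,9}; col 6 has {1,5,7,8}; box has {1,4,5,6,8,9} → only 2 remains.
r2c1 = 9: row 2 has {1,2,4,5,6,7,8}; col 1 has {1,2,4,7}; box has {1,2,3,4,5,6,7,8} → only 9 remains.
r2c5 = 3: row 2 has {1,2,4,5,6,7,8,9}; col 5 has {1,2,5,6,7,8,9}; box has {1,2,4,5,6,8,9} → only 3 remains.
r3c4 = 7: row 3 has {1,2,3,4,5,6,8,9}; col 4 has {2,4,5,6,9}; box has {1,2,3,4,5,6,8,9} → only 7 remains.
r6c5 = 4: row 6 has {2,5,6,7,9}; col 5 has {1,2,3,5,6,7,8,9}; box has {2,5,7,9} → only 4 remains.
r7c4 = 3: row 7 has {2,6,9}; col 4 has {2,4,5,6,7,9}; box has {1,2,5,6,7,8} → only 3 remains.
r7c6 = 4: row 7 has {2,3,6,9}; col 6 has {1,2,5,7,8}; box has {1,2,3,5,6,7,8} → only 4 remains.
r9c6 = 9: row 9 has {1,2,5}; col 6 has {1,2,4,5,7,8}; box has {1,2,3,4,5,6,7,8} → only 9 remains.
r5c4 = 8: row 5 has {1,2}; col 4 has {2,3,4,5,6,7,9}; box has {2,4,5,7,9} → only 8 remains.
r6c4 = 1: row 6 has {2,4,5,6,7,9}; col 4 has {2,3,4,5,6,7,8,9}; box has {2,4,5,7,8,9} → only 1 remains.
r6c9 = 8: row 6 has {1,2,4,5,6,7,9}; col 9 has {2,3,6,7,9}; box has {2,6} → only 8 remains.
r7c2 = 7: row 7 has {2,3,4,6,9}; col 2 has {1,2,3,5,6,8,9}; box has {1,2,3,9} → only 7 remains.
r7c8 = 1: row 7 has {2,3,4,6,7,9}; col 8 has {2,4,6,8}; box has {2,4,5,6,9} → only 1 remains.
r9c2 = 4: row 9 has {1,2,5,9}; col 2 has {1,2,3,5,6,7,8,9}; box has {1,2,3,7,9} → only 4 remains.
r1c8 = 5: row 1 has {2,3,4,6,7,8,9}; col 8 has {1,2,4,6,8}; box has {2,3,4,6,7,8,9} → only 5 remains.
r1c9 = 1: row 1 has {2,3,4,5,6,7,8,9}; col 9 has {2,3,6,7,8,9}; box has {2,3,4,5,6,7,8,9} → only 1 remains.
r4c8 = 3: row 4 has {2,5,7,9}; col 8 has {1,2,4,5,6,8}; box has {2,6,8} → only 3 remains.
r4c9 = 4: row 4 has {2,3,5,7,9}; col 9 has {1,2,3,6,7,8,9}; box has {2,3,6,8} → only 4 remains.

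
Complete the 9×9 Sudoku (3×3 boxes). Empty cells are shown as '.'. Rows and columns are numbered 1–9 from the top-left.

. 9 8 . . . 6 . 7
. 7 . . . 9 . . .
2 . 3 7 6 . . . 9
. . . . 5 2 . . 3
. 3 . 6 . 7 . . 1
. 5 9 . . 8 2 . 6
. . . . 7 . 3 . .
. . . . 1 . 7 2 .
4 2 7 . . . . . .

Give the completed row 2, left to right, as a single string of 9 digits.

R5C1 = 8 (sole candidate).
R5C3 = 2 (hidden single in row 5).
R7C4 = 2 (hidden single in row 7).
R1C5 = 2 (hidden single in row 1).
R2C9 = 2: in row 2, 2 can only go here (every other open cell in that row sees a 2).
R8C1 = 3 (hidden single in column 1).
R8C4 = 9 (hidden single in row 8).
R7C1 = 9 (hidden single in column 1).
R5C5 = 9 (hidden single in column 5).
Singles propagation stalls; R2C1 is still open with candidates {1,5,6}.
  Try R2C1 = 1: this forces R1C1=5, R3C2=4, R6C1=7, R6C8=4; then row 5 has no cell left for 4 — contradiction.
  Try R2C1 = 5: this forces R1C1=1, R3C2=4, R6C1=7, R6C8=4; then row 5 has no cell left for 4 — contradiction.
So R2C1 = 6.
R1C1 = 5 (hidden single in column 1).
Singles propagation stalls; R2C5 is still open with candidates {3,4,8}.
  Try R2C5 = 3: this forces R6C5=4, R6C8=7, R9C5=8, R9C9=5, R4C4=1, R6C1=1, R6C4=3; then R9C4 has no candidate left — contradiction.
  Try R2C5 = 4: this forces R2C3=1, R3C2=4, R6C5=3, R9C5=8, R9C9=5, R9C4=3, R9C6=6, R1C4=1; then column 6 has no cell left for 1 — contradiction.
So R2C5 = 8.
R9C5 = 3 (sole candidate).
R6C5 = 4 (sole candidate).
R6C8 = 7 (sole candidate).
R4C4 = 1 (sole candidate).
R6C1 = 1 (sole candidate).
R6C4 = 3 (sole candidate).
R1C4 = 4 (sole candidate).
R2C4 = 5: row 2 has {2,6,7,8,9}; col 4 has {1,2,3,4,6,7,9}; box has {2,4,6,7,8,9} → only 5 remains.
R3C6 = 1 (sole candidate).
R4C1 = 7 (sole candidate).
R9C4 = 8 (sole candidate).
R9C9 = 5 (sole candidate).
R1C6 = 3 (sole candidate).
R1C8 = 1 (sole candidate).
R2C7 = 4: row 2 has {2,5,6,7,8,9}; col 7 has {2,3,6,7}; box has {1,2,6,7,9} → only 4 remains.
R2C8 = 3: row 2 has {2,4,5,6,7,8,9}; col 8 has {1,2,7}; box has {1,2,4,6,7,9} → only 3 remains.
R3C2 = 4 (sole candidate).
R4C2 = 6 (sole candidate).
R4C3 = 4 (sole candidate).
R5C7 = 5 (sole candidate).
R5C8 = 4 (sole candidate).
R8C2 = 8 (sole candidate).
R8C9 = 4 (sole candidate).
R9C6 = 6 (sole candidate).
R9C8 = 9 (sole candidate).
R2C3 = 1: row 2 has {2,3,4,5,6,7,8,9}; col 3 has {2,3,4,7,8,9}; box has {2,3,4,5,6,7,8,9} → only 1 remains.

671589432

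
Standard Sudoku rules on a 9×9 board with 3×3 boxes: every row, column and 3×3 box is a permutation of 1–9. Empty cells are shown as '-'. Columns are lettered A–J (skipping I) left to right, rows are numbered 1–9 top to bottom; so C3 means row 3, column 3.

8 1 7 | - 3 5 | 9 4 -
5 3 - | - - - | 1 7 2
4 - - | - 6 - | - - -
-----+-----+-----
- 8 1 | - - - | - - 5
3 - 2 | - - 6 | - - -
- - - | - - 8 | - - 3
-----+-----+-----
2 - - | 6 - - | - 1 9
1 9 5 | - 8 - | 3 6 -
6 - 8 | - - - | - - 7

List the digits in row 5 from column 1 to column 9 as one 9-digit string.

D1 = 2 (sole candidate).
J1 = 6 (sole candidate).
B3 = 2 (sole candidate).
C3 = 9 (sole candidate).
J3 = 8 (sole candidate).
J8 = 4 (sole candidate).
B9 = 4 (sole candidate).
C2 = 6 (sole candidate).
G3 = 5 (sole candidate).
H3 = 3 (sole candidate).
J5 = 1: row 5 has {2,3,6}; col 9 has {2,3,4,5,6,7,8,9}; box has {3,5} → only 1 remains.
C6 = 4 (sole candidate).
B7 = 7 (sole candidate).
C7 = 3 (sole candidate).
F7 = 4 (sole candidate).
G7 = 8 (sole candidate).
D8 = 7 (sole candidate).
F8 = 2 (sole candidate).
G9 = 2 (sole candidate).
H9 = 5 (sole candidate).
F2 = 9 (sole candidate).
D3 = 1 (sole candidate).
F3 = 7 (sole candidate).
F4 = 3 (sole candidate).
B5 = 5: row 5 has {1,2,3,6}; col 2 has {1,2,3,4,7,8,9}; box has {1,2,3,4,8} → only 5 remains.
B6 = 6 (sole candidate).
G6 = 7 (sole candidate).
E7 = 5 (sole candidate).
F9 = 1 (sole candidate).
E2 = 4 (sole candidate).
G5 = 4: row 5 has {1,2,3,5,6}; col 7 has {1,2,3,5,7,8,9}; box has {1,3,5,7} → only 4 remains.
A6 = 9 (sole candidate).
D6 = 5 (sole candidate).
H6 = 2 (sole candidate).
E9 = 9 (sole candidate).
D2 = 8 (sole candidate).
A4 = 7 (sole candidate).
E4 = 2 (sole candidate).
G4 = 6 (sole candidate).
H4 = 9 (sole candidate).
D5 = 9: row 5 has {1,2,3,4,5,6}; col 4 has {1,2,5,6,7,8}; box has {2,3,5,6,8} → only 9 remains.
E5 = 7: row 5 has {1,2,3,4,5,6,9}; col 5 has {2,3,4,5,6,8,9}; box has {2,3,5,6,8,9} → only 7 remains.
H5 = 8: row 5 has {1,2,3,4,5,6,7,9}; col 8 has {1,2,3,4,5,6,7,9}; box has {1,2,3,4,5,6,7,9} → only 8 remains.

352976481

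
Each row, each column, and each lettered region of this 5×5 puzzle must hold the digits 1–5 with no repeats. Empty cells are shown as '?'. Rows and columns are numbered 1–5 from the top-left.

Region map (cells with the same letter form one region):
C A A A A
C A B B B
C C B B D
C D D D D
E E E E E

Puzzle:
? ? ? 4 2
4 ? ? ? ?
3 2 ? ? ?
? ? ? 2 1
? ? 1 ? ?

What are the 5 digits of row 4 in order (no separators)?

r4c1 = 5: row 4 has {1,2}; col 1 has {3,4}; region has {2,3,4} → only 5 remains.
r5c1 = 2 (sole candidate).
r1c1 = 1 (sole candidate).
r2c3 = 2 (hidden single in row 2).
r3c4 = 1 (hidden single in row 3).
r2c2 = 1 (hidden single in row 2).
r3c3 = 4 (hidden single in region B).
r3c5 = 5 (sole candidate).
r4c3 = 3: row 4 has {1,2,5}; col 3 has {1,2,4}; region has {1,2,5} → only 3 remains.
r1c3 = 5 (sole candidate).
r2c5 = 3 (sole candidate).
r4c2 = 4: row 4 has {1,2,3,5}; col 2 has {1,2}; region has {1,2,3,5} → only 4 remains.

54321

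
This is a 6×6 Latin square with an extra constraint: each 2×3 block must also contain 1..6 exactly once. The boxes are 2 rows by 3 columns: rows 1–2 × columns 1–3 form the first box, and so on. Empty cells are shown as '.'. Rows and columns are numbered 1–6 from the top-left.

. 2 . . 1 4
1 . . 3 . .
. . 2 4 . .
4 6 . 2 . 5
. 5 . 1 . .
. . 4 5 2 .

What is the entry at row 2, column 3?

6

row 1, column 4 = 6 (sole candidate).
row 2, column 2 = 4 (sole candidate).
row 2, column 5 = 5 (sole candidate).
row 2, column 6 = 2 (sole candidate).
row 4, column 5 = 3 (sole candidate).
row 2, column 3 = 6: row 2 has {1,2,3,4,5}; col 3 has {2,4}; box has {1,2,4} → only 6 remains.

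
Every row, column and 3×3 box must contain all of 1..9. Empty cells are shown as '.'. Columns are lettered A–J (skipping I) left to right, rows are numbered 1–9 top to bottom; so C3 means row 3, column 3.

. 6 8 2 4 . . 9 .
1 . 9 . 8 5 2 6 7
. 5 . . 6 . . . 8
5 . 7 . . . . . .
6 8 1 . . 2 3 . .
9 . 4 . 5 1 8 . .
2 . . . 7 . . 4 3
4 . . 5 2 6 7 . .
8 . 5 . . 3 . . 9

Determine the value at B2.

F1 = 7: row 1 has {2,4,6,8,9}; col 6 has {1,2,3,5,6}; box has {2,4,5,6,8} → only 7 remains.
D2 = 3: row 2 has {1,2,5,6,7,8,9}; col 4 has {2,5}; box has {2,4,5,6,7,8} → only 3 remains.
F3 = 9: row 3 has {5,6,8}; col 6 has {1,2,3,5,6,7}; box has {2,3,4,5,6,7,8} → only 9 remains.
E5 = 9: row 5 has {1,2,3,6,8}; col 5 has {2,4,5,6,7,8}; box has {1,2,5} → only 9 remains.
C7 = 6: row 7 has {2,3,4,7}; col 3 has {1,4,5,7,8,9}; box has {2,4,5,8} → only 6 remains.
F7 = 8: row 7 has {2,3,4,6,7}; col 6 has {1,2,3,5,6,7,9}; box has {2,3,5,6,7} → only 8 remains.
C8 = 3: row 8 has {2,4,5,6,7}; col 3 has {1,4,5,6,7,8,9}; box has {2,4,5,6,8} → only 3 remains.
J8 = 1: row 8 has {2,3,4,5,6,7}; col 9 has {3,7,8,9}; box has {3,4,7,9} → only 1 remains.
E9 = 1: row 9 has {3,5,8,9}; col 5 has {2,4,5,6,7,8,9}; box has {2,3,5,6,7,8} → only 1 remains.
G9 = 6: row 9 has {1,3,5,8,9}; col 7 has {2,3,7,8}; box has {1,3,4,7,9} → only 6 remains.
H9 = 2: row 9 has {1,3,5,6,8,9}; col 8 has {4,6,9}; box has {1,3,4,6,7,9} → only 2 remains.
A1 = 3: row 1 has {2,4,6,7,8,9}; col 1 has {1,2,4,5,6,8,9}; box has {1,5,6,8,9} → only 3 remains.
J1 = 5: row 1 has {2,3,4,6,7,8,9}; col 9 has {1,3,7,8,9}; box has {2,6,7,8,9} → only 5 remains.
B2 = 4: row 2 has {1,2,3,5,6,7,8,9}; col 2 has {5,6,8}; box has {1,3,5,6,8,9} → only 4 remains.

4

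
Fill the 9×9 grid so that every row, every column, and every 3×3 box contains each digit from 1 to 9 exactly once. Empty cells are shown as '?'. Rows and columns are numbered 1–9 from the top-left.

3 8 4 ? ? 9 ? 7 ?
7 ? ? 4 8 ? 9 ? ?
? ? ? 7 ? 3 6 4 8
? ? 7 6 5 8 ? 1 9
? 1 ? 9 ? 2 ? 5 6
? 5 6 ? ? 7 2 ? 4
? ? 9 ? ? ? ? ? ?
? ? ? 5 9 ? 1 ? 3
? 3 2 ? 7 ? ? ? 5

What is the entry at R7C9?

R1C7 = 5 (sole candidate).
R4C7 = 3 (sole candidate).
R6C8 = 8 (sole candidate).
R8C3 = 8 (sole candidate).
R5C3 = 3 (sole candidate).
R5C5 = 4 (sole candidate).
R5C7 = 7 (sole candidate).
R6C1 = 9 (sole candidate).
R5C1 = 8 (sole candidate).
R1C5 = 6 (hidden single in row 1).
R2C8 = 3 (hidden single in row 2).
R2C2 = 6 (hidden single in row 2).
R2C9 = 2 (hidden single in row 2).
R1C9 = 1 (sole candidate).
R7C9 = 7: row 7 has {9}; col 9 has {1,2,3,4,5,6,8,9}; box has {1,3,5} → only 7 remains.

7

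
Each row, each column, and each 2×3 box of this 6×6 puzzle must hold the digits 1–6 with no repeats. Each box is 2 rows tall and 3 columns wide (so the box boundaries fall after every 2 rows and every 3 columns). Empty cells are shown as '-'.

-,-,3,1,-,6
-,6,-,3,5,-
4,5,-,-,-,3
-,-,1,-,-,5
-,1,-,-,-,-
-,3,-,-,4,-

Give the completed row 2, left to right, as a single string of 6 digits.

162354

r1c5 = 2: row 1 has {1,3,6}; col 5 has {4,5}; box has {1,3,5,6} → only 2 remains.
r2c6 = 4: row 2 has {3,5,6}; col 6 has {3,5,6}; box has {1,2,3,5,6} → only 4 remains.
r4c2 = 2: row 4 has {1,5}; col 2 has {1,3,5,6}; box has {1,4,5} → only 2 remains.
r4c5 = 6: row 4 has {1,2,5}; col 5 has {2,4,5}; box has {3,5} → only 6 remains.
r5c5 = 3: row 5 has {1}; col 5 has {2,4,5,6}; box has {4} → only 3 remains.
r5c6 = 2: row 5 has {1,3}; col 6 has {3,4,5,6}; box has {3,4} → only 2 remains.
r6c6 = 1: row 6 has {3,4}; col 6 has {2,3,4,5,6}; box has {2,3,4} → only 1 remains.
r1c1 = 5: row 1 has {1,2,3,6}; col 1 has {4}; box has {3,6} → only 5 remains.
r1c2 = 4: row 1 has {1,2,3,5,6}; col 2 has {1,2,3,5,6}; box has {3,5,6} → only 4 remains.
r2c3 = 2: row 2 has {3,4,5,6}; col 3 has {1,3}; box has {3,4,5,6} → only 2 remains.
r3c3 = 6: row 3 has {3,4,5}; col 3 has {1,2,3}; box has {1,2,4,5} → only 6 remains.
r3c4 = 2: row 3 has {3,4,5,6}; col 4 has {1,3}; box has {3,5,6} → only 2 remains.
r3c5 = 1: row 3 has {2,3,4,5,6}; col 5 has {2,3,4,5,6}; box has {2,3,5,6} → only 1 remains.
r4c1 = 3: row 4 has {1,2,5,6}; col 1 has {4,5}; box has {1,2,4,5,6} → only 3 remains.
r4c4 = 4: row 4 has {1,2,3,5,6}; col 4 has {1,2,3}; box has {1,2,3,5,6} → only 4 remains.
r5c1 = 6: row 5 has {1,2,3}; col 1 has {3,4,5}; box has {1,3} → only 6 remains.
r5c4 = 5: row 5 has {1,2,3,6}; col 4 has {1,2,3,4}; box has {1,2,3,4} → only 5 remains.
r6c1 = 2: row 6 has {1,3,4}; col 1 has {3,4,5,6}; box has {1,3,6} → only 2 remains.
r6c3 = 5: row 6 has {1,2,3,4}; col 3 has {1,2,3,6}; box has {1,2,3,6} → only 5 remains.
r6c4 = 6: row 6 has {1,2,3,4,5}; col 4 has {1,2,3,4,5}; box has {1,2,3,4,5} → only 6 remains.
r2c1 = 1: row 2 has {2,3,4,5,6}; col 1 has {2,3,4,5,6}; box has {2,3,4,5,6} → only 1 remains.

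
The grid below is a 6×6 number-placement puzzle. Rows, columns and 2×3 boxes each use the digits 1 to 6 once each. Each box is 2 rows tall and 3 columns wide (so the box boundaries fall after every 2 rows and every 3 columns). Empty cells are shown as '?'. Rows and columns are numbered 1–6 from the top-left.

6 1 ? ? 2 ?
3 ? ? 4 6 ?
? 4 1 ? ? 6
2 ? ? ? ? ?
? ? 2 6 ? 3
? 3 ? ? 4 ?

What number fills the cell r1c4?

r1c6 = 5 (sole candidate).
r2c3 = 5 (sole candidate).
r2c6 = 1 (sole candidate).
r3c1 = 5 (sole candidate).
r3c5 = 3 (sole candidate).
r4c2 = 6 (sole candidate).
r4c3 = 3 (sole candidate).
r4c6 = 4 (sole candidate).
r5c2 = 5 (sole candidate).
r5c5 = 1 (sole candidate).
r6c1 = 1 (sole candidate).
r6c3 = 6 (sole candidate).
r6c6 = 2 (sole candidate).
r1c3 = 4 (sole candidate).
r1c4 = 3: row 1 has {1,2,4,5,6}; col 4 has {4,6}; box has {1,2,4,5,6} → only 3 remains.

3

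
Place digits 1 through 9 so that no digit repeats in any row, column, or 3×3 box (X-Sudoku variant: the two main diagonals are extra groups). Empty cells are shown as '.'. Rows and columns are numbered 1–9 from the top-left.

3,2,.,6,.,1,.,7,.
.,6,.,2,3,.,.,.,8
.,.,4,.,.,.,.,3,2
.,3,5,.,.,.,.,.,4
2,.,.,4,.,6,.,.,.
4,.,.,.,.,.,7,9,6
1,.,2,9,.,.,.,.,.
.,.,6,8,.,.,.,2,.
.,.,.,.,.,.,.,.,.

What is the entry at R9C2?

R3C7 = 6 (hidden single in row 3).
R3C2 = 1 (hidden single in row 3).
R6C2 = 8 (sole candidate).
R6C3 = 1 (sole candidate).
R6C6 = 5 (sole candidate).
R7C7 = 8 (sole candidate).
R6C4 = 3 (sole candidate).
R6C5 = 2 (sole candidate).
R4C7 = 2 (hidden single in row 4).
R4C1 = 6 (hidden single in row 4).
R5C8 = 8 (hidden single in row 5).
R4C8 = 1 (sole candidate).
R4C4 = 7 (sole candidate).
R3C4 = 5 (sole candidate).
R9C4 = 1 (sole candidate).
R9C9 = 9 (sole candidate).
R1C9 = 5 (sole candidate).
R2C8 = 4 (sole candidate).
R5C5 = 1 (sole candidate).
R5C9 = 3 (sole candidate).
R7C9 = 7 (sole candidate).
R8C9 = 1 (sole candidate).
R1C7 = 9 (sole candidate).
R2C7 = 1 (sole candidate).
R5C7 = 5 (sole candidate).
R1C3 = 8 (sole candidate).
R1C5 = 4 (sole candidate).
R2C1 = 5 (hidden single in row 2).
R7C6 = 3 (hidden single in row 7).
R7C2 = 4 (hidden single in row 7).
R8C7 = 3 (hidden single in row 8).
R8C5 = 5 (hidden single in row 8).
R7C5 = 6 (sole candidate).
R7C8 = 5 (sole candidate).
R9C5 = 7 (sole candidate).
R9C7 = 4 (sole candidate).
R9C8 = 6 (sole candidate).
R8C6 = 4 (sole candidate).
R9C1 = 8 (sole candidate).
R9C2 = 5: row 9 has {1,4,6,7,8,9}; col 2 has {1,2,3,4,6,8}; box has {1,2,4,6,8} → only 5 remains.

5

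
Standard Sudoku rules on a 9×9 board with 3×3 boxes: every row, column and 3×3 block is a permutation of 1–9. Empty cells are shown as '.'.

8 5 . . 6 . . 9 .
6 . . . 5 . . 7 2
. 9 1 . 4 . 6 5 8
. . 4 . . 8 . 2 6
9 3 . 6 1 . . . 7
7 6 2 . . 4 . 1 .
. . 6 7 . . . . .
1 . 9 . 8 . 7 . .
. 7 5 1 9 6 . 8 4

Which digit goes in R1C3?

R2C2 = 4: row 2 has {2,5,6,7}; col 2 has {3,5,6,7,9}; box has {1,5,6,8,9} → only 4 remains.
R2C3 = 3: row 2 has {2,4,5,6,7}; col 3 has {1,2,4,5,6,9}; box has {1,4,5,6,8,9} → only 3 remains.
R2C7 = 1: row 2 has {2,3,4,5,6,7}; col 7 has {6,7}; box has {2,5,6,7,8,9} → only 1 remains.
R3C1 = 2: row 3 has {1,4,5,6,8,9}; col 1 has {1,6,7,8,9}; box has {1,3,4,5,6,8,9} → only 2 remains.
R3C4 = 3: row 3 has {1,2,4,5,6,8,9}; col 4 has {1,6,7}; box has {4,5,6} → only 3 remains.
R3C6 = 7: row 3 has {1,2,3,4,5,6,8,9}; col 6 has {4,6,8}; box has {3,4,5,6} → only 7 remains.
R4C1 = 5: row 4 has {2,4,6,8}; col 1 has {1,2,6,7,8,9}; box has {2,3,4,6,7,9} → only 5 remains.
R4C2 = 1: row 4 has {2,4,5,6,8}; col 2 has {3,4,5,6,7,9}; box has {2,3,4,5,6,7,9} → only 1 remains.
R4C4 = 9: row 4 has {1,2,4,5,6,8}; col 4 has {1,3,6,7}; box has {1,4,6,8} → only 9 remains.
R4C7 = 3: row 4 has {1,2,4,5,6,8,9}; col 7 has {1,6,7}; box has {1,2,6,7} → only 3 remains.
R5C3 = 8: row 5 has {1,3,6,7,9}; col 3 has {1,2,3,4,5,6,9}; box has {1,2,3,4,5,6,7,9} → only 8 remains.
R5C8 = 4: row 5 has {1,3,6,7,8,9}; col 8 has {1,2,5,7,8,9}; box has {1,2,3,6,7} → only 4 remains.
R6C4 = 5: row 6 has {1,2,4,6,7}; col 4 has {1,3,6,7,9}; box has {1,4,6,8,9} → only 5 remains.
R6C5 = 3: row 6 has {1,2,4,5,6,7}; col 5 has {1,4,5,6,8,9}; box has {1,4,5,6,8,9} → only 3 remains.
R6C9 = 9: row 6 has {1,2,3,4,5,6,7}; col 9 has {2,4,6,7,8}; box has {1,2,3,4,6,7} → only 9 remains.
R7C5 = 2: row 7 has {6,7}; col 5 has {1,3,4,5,6,8,9}; box has {1,6,7,8,9} → only 2 remains.
R7C8 = 3: row 7 has {2,6,7}; col 8 has {1,2,4,5,7,8,9}; box has {4,7,8} → only 3 remains.
R8C2 = 2: row 8 has {1,7,8,9}; col 2 has {1,3,4,5,6,7,9}; box has {1,5,6,7,9} → only 2 remains.
R8C4 = 4: row 8 has {1,2,7,8,9}; col 4 has {1,3,5,6,7,9}; box has {1,2,6,7,8,9} → only 4 remains.
R8C8 = 6: row 8 has {1,2,4,7,8,9}; col 8 has {1,2,3,4,5,7,8,9}; box has {3,4,7,8} → only 6 remains.
R8C9 = 5: row 8 has {1,2,4,6,7,8,9}; col 9 has {2,4,6,7,8,9}; box has {3,4,6,7,8} → only 5 remains.
R9C1 = 3: row 9 has {1,4,5,6,7,8,9}; col 1 has {1,2,5,6,7,8,9}; box has {1,2,5,6,7,9} → only 3 remains.
R9C7 = 2: row 9 has {1,3,4,5,6,7,8,9}; col 7 has {1,3,6,7}; box has {3,4,5,6,7,8} → only 2 remains.
R1C3 = 7: row 1 has {5,6,8,9}; col 3 has {1,2,3,4,5,6,8,9}; box has {1,2,3,4,5,6,8,9} → only 7 remains.

7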